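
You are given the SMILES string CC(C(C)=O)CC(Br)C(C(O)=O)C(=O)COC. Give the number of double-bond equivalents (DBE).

Molecular formula: C11H17BrO5.
DoU = (2C + 2 + N − H − X) / 2, where X is the halogen count and O/S are ignored.
    = (2·11 + 2 + 0 − 17 − 1) / 2 = 6 / 2 = 3.

3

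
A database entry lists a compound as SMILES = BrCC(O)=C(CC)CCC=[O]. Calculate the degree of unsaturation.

2

Molecular formula: C8H13BrO2.
DoU = (2C + 2 + N − H − X) / 2, where X is the halogen count and O/S are ignored.
    = (2·8 + 2 + 0 − 13 − 1) / 2 = 4 / 2 = 2.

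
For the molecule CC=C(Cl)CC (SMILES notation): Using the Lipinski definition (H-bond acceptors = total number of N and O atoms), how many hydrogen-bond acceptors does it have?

N atoms: 0; O atoms: 0.
Lipinski HBA = 0 + 0 = 0.

0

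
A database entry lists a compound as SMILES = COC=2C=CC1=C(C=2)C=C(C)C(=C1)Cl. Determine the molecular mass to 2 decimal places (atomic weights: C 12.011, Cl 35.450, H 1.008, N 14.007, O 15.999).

First, the molecular formula is C12H11ClO (counting implicit H from valence).
  C: 12 × 12.011 = 144.132
  Cl: 1 × 35.450 = 35.450
  H: 11 × 1.008 = 11.088
  O: 1 × 15.999 = 15.999
Sum: 12×12.011 + 1×35.450 + 11×1.008 + 1×15.999 = 206.669 → 206.67 g/mol.

206.67 g/mol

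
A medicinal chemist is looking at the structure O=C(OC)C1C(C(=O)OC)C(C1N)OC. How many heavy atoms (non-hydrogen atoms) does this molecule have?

Every atom symbol written in the SMILES (organic subset) is one heavy atom; implicit H are not written.
Heavy atoms by element → C:9, N:1, O:5.
Total: 15.

15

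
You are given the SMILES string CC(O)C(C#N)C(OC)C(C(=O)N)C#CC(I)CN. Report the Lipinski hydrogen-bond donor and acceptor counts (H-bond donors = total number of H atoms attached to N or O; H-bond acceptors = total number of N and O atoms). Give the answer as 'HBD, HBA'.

5, 6

Donors: find every N or O and count the H atoms it carries.
  atom 3 (O): bond orders sum to 1 → 1 H
  atom 6 (N): bond orders sum to 3 → 0 H
  atom 8 (O): bond orders sum to 2 → 0 H
  atom 12 (O): bond orders sum to 2 → 0 H
  atom 13 (N): bond orders sum to 1 → 2 H
  atom 19 (N): bond orders sum to 1 → 2 H
Lipinski HBD = 5.
Acceptors: N atoms = 3, O atoms = 3 → HBA = 6.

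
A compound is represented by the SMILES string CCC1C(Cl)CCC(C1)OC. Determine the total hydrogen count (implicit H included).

Walk through each heavy atom and fill implicit hydrogens from standard valence (C 4, N 3, O 2, S 2, halogen 1):
  atom 1: C, bond orders sum to 1 (valence 4) → 3 H
  atom 2: C, bond orders sum to 2 (valence 4) → 2 H
  atom 3: C, bond orders sum to 3 (valence 4) → 1 H
  atom 4: C, bond orders sum to 3 (valence 4) → 1 H
  atom 5: Cl (halogen, monovalent) → 0 H
  atom 6: C, bond orders sum to 2 (valence 4) → 2 H
  atom 7: C, bond orders sum to 2 (valence 4) → 2 H
  atom 8: C, bond orders sum to 3 (valence 4) → 1 H
  atom 9: C, bond orders sum to 2 (valence 4) → 2 H
  atom 10: O, bond orders sum to 2 (valence 2) → 0 H
  atom 11: C, bond orders sum to 1 (valence 4) → 3 H
Total hydrogens: 17.

17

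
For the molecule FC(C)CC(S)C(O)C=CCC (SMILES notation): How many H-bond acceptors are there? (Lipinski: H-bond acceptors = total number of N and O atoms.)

N atoms: 0; O atoms: 1.
Lipinski HBA = 0 + 1 = 1.

1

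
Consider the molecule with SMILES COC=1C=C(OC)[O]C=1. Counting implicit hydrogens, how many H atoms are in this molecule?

Walk through each heavy atom and fill implicit hydrogens from standard valence (C 4, N 3, O 2, S 2, halogen 1):
  atom 1: C, bond orders sum to 1 (valence 4) → 3 H
  atom 2: O, bond orders sum to 2 (valence 2) → 0 H
  atom 3: C, bond orders sum to 4 (valence 4) → 0 H
  atom 4: C, bond orders sum to 3 (valence 4) → 1 H
  atom 5: C, bond orders sum to 4 (valence 4) → 0 H
  atom 6: O, bond orders sum to 2 (valence 2) → 0 H
  atom 7: C, bond orders sum to 1 (valence 4) → 3 H
  atom 8: O with explicit H count 0
  atom 9: C, bond orders sum to 3 (valence 4) → 1 H
Total hydrogens: 8.

8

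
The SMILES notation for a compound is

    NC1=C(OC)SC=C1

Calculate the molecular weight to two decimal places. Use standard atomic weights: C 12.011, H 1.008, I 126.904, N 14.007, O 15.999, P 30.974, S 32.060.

129.18 g/mol

First, the molecular formula is C5H7NOS (counting implicit H from valence).
  C: 5 × 12.011 = 60.055
  H: 7 × 1.008 = 7.056
  N: 1 × 14.007 = 14.007
  O: 1 × 15.999 = 15.999
  S: 1 × 32.060 = 32.060
Sum: 5×12.011 + 7×1.008 + 1×14.007 + 1×15.999 + 1×32.060 = 129.177 → 129.18 g/mol.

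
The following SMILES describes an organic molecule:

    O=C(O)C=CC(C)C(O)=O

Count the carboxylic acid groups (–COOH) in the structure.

The carboxylic acid motif appears at heavy-atom positions 2, 8 in the SMILES.
Other groups present: 1 alkene.
Carboxylic acid count: 2.

2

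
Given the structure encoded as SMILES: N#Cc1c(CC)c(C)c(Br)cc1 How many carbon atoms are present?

10

Count every carbon token in the SMILES (each C, including those in ring-closure positions and inside branches).
Carbon count: 10.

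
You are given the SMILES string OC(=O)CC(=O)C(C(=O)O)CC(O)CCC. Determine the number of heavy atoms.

16

Every atom symbol written in the SMILES (organic subset) is one heavy atom; implicit H are not written.
Heavy atoms by element → C:10, O:6.
Total: 16.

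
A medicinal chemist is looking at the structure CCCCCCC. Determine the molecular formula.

Walk through each heavy atom and fill implicit hydrogens from standard valence (C 4, N 3, O 2, S 2, halogen 1):
  atom 1: C, bond orders sum to 1 (valence 4) → 3 H
  atom 2: C, bond orders sum to 2 (valence 4) → 2 H
  atom 3: C, bond orders sum to 2 (valence 4) → 2 H
  atom 4: C, bond orders sum to 2 (valence 4) → 2 H
  atom 5: C, bond orders sum to 2 (valence 4) → 2 H
  atom 6: C, bond orders sum to 2 (valence 4) → 2 H
  atom 7: C, bond orders sum to 1 (valence 4) → 3 H
Totals → C:7, H:16.

C7H16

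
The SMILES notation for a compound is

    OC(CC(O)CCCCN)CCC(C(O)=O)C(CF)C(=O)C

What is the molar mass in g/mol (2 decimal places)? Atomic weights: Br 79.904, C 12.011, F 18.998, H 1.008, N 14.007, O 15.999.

321.39 g/mol

First, the molecular formula is C15H28FNO5 (counting implicit H from valence).
  C: 15 × 12.011 = 180.165
  F: 1 × 18.998 = 18.998
  H: 28 × 1.008 = 28.224
  N: 1 × 14.007 = 14.007
  O: 5 × 15.999 = 79.995
Sum: 15×12.011 + 1×18.998 + 28×1.008 + 1×14.007 + 5×15.999 = 321.389 → 321.39 g/mol.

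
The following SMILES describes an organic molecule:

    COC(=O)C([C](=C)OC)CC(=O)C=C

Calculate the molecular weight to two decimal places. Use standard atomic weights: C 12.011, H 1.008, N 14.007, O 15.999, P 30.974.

First, the molecular formula is C10H14O4 (counting implicit H from valence).
  C: 10 × 12.011 = 120.110
  H: 14 × 1.008 = 14.112
  O: 4 × 15.999 = 63.996
Sum: 10×12.011 + 14×1.008 + 4×15.999 = 198.218 → 198.22 g/mol.

198.22 g/mol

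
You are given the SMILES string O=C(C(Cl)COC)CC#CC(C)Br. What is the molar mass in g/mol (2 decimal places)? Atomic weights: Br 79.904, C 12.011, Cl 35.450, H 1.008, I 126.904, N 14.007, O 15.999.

First, the molecular formula is C9H12BrClO2 (counting implicit H from valence).
  Br: 1 × 79.904 = 79.904
  C: 9 × 12.011 = 108.099
  Cl: 1 × 35.450 = 35.450
  H: 12 × 1.008 = 12.096
  O: 2 × 15.999 = 31.998
Sum: 1×79.904 + 9×12.011 + 1×35.450 + 12×1.008 + 2×15.999 = 267.547 → 267.55 g/mol.

267.55 g/mol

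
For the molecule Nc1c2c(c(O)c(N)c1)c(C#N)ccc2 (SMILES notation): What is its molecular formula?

Walk through each heavy atom and fill implicit hydrogens from standard valence (C 4, N 3, O 2, S 2, halogen 1); for lowercase aromatic atoms, an aromatic c carries 1 H when it has two neighbours and 0 H with three, and aromatic n carries 0 H:
  atom 1: N, bond orders sum to 1 (valence 3) → 2 H
  atom 2: aromatic c, 3 neighbours → 0 H
  atom 3: aromatic c, 3 neighbours → 0 H
  atom 4: aromatic c, 3 neighbours → 0 H
  atom 5: aromatic c, 3 neighbours → 0 H
  atom 6: O, bond orders sum to 1 (valence 2) → 1 H
  atom 7: aromatic c, 3 neighbours → 0 H
  atom 8: N, bond orders sum to 1 (valence 3) → 2 H
  atom 9: aromatic c, 2 neighbours → 1 H
  atom 10: aromatic c, 3 neighbours → 0 H
  atom 11: C, bond orders sum to 4 (valence 4) → 0 H
  atom 12: N, bond orders sum to 3 (valence 3) → 0 H
  atom 13: aromatic c, 2 neighbours → 1 H
  atom 14: aromatic c, 2 neighbours → 1 H
  atom 15: aromatic c, 2 neighbours → 1 H
Totals → C:11, H:9, N:3, O:1.
In Hill order: C11H9N3O.

C11H9N3O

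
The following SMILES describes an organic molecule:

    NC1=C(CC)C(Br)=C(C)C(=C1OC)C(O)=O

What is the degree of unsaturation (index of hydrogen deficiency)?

5

Degree of unsaturation = (number of rings) + (number of π bonds).
Ring closures in the SMILES: 1.
π bonds: 4 double bonds (each 1 DoU) → 4 DoU from unsaturation.
Total DoU = 1 + 4 = 5.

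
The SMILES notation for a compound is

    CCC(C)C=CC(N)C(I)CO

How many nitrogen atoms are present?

1

Scan the SMILES for N atoms (remember two-letter symbols like Cl and Br are single atoms).
Nitrogen count: 1.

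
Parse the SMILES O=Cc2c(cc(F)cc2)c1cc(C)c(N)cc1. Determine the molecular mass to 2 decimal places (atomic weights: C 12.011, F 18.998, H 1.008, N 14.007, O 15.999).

229.25 g/mol

First, the molecular formula is C14H12FNO (counting implicit H from valence).
  C: 14 × 12.011 = 168.154
  F: 1 × 18.998 = 18.998
  H: 12 × 1.008 = 12.096
  N: 1 × 14.007 = 14.007
  O: 1 × 15.999 = 15.999
Sum: 14×12.011 + 1×18.998 + 12×1.008 + 1×14.007 + 1×15.999 = 229.254 → 229.25 g/mol.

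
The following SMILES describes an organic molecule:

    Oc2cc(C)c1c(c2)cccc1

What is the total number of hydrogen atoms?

10

Walk through each heavy atom and fill implicit hydrogens from standard valence (C 4, N 3, O 2, S 2, halogen 1); for lowercase aromatic atoms, an aromatic c carries 1 H when it has two neighbours and 0 H with three, and aromatic n carries 0 H:
  atom 1: O, bond orders sum to 1 (valence 2) → 1 H
  atom 2: aromatic c, 3 neighbours → 0 H
  atom 3: aromatic c, 2 neighbours → 1 H
  atom 4: aromatic c, 3 neighbours → 0 H
  atom 5: C, bond orders sum to 1 (valence 4) → 3 H
  atom 6: aromatic c, 3 neighbours → 0 H
  atom 7: aromatic c, 3 neighbours → 0 H
  atom 8: aromatic c, 2 neighbours → 1 H
  atom 9: aromatic c, 2 neighbours → 1 H
  atom 10: aromatic c, 2 neighbours → 1 H
  atom 11: aromatic c, 2 neighbours → 1 H
  atom 12: aromatic c, 2 neighbours → 1 H
Total hydrogens: 10.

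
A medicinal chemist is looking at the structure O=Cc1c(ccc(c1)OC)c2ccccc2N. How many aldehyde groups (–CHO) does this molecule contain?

1

The aldehyde motif appears at heavy-atom position 2 in the SMILES.
Other groups present: 1 ether, 1 primary amine.
Aldehyde count: 1.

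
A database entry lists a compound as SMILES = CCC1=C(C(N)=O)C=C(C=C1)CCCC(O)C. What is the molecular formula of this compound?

Walk through each heavy atom and fill implicit hydrogens from standard valence (C 4, N 3, O 2, S 2, halogen 1):
  atom 1: C, bond orders sum to 1 (valence 4) → 3 H
  atom 2: C, bond orders sum to 2 (valence 4) → 2 H
  atom 3: C, bond orders sum to 4 (valence 4) → 0 H
  atom 4: C, bond orders sum to 4 (valence 4) → 0 H
  atom 5: C, bond orders sum to 4 (valence 4) → 0 H
  atom 6: N, bond orders sum to 1 (valence 3) → 2 H
  atom 7: O, bond orders sum to 2 (valence 2) → 0 H
  atom 8: C, bond orders sum to 3 (valence 4) → 1 H
  atom 9: C, bond orders sum to 4 (valence 4) → 0 H
  atom 10: C, bond orders sum to 3 (valence 4) → 1 H
  atom 11: C, bond orders sum to 3 (valence 4) → 1 H
  atom 12: C, bond orders sum to 2 (valence 4) → 2 H
  atom 13: C, bond orders sum to 2 (valence 4) → 2 H
  atom 14: C, bond orders sum to 2 (valence 4) → 2 H
  atom 15: C, bond orders sum to 3 (valence 4) → 1 H
  atom 16: O, bond orders sum to 1 (valence 2) → 1 H
  atom 17: C, bond orders sum to 1 (valence 4) → 3 H
Totals → C:14, H:21, N:1, O:2.

C14H21NO2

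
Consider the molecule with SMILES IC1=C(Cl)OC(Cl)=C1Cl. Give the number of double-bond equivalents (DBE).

3

Degree of unsaturation = (number of rings) + (number of π bonds).
Ring closures in the SMILES: 1.
π bonds: 2 double bonds (each 1 DoU) → 2 DoU from unsaturation.
Total DoU = 1 + 2 = 3.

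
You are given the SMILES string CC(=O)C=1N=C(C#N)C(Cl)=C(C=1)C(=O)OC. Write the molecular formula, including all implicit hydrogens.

C10H7ClN2O3

Walk through each heavy atom and fill implicit hydrogens from standard valence (C 4, N 3, O 2, S 2, halogen 1):
  atom 1: C, bond orders sum to 1 (valence 4) → 3 H
  atom 2: C, bond orders sum to 4 (valence 4) → 0 H
  atom 3: O, bond orders sum to 2 (valence 2) → 0 H
  atom 4: C, bond orders sum to 4 (valence 4) → 0 H
  atom 5: N, bond orders sum to 3 (valence 3) → 0 H
  atom 6: C, bond orders sum to 4 (valence 4) → 0 H
  atom 7: C, bond orders sum to 4 (valence 4) → 0 H
  atom 8: N, bond orders sum to 3 (valence 3) → 0 H
  atom 9: C, bond orders sum to 4 (valence 4) → 0 H
  atom 10: Cl (halogen, monovalent) → 0 H
  atom 11: C, bond orders sum to 4 (valence 4) → 0 H
  atom 12: C, bond orders sum to 3 (valence 4) → 1 H
  atom 13: C, bond orders sum to 4 (valence 4) → 0 H
  atom 14: O, bond orders sum to 2 (valence 2) → 0 H
  atom 15: O, bond orders sum to 2 (valence 2) → 0 H
  atom 16: C, bond orders sum to 1 (valence 4) → 3 H
Totals → C:10, H:7, Cl:1, N:2, O:3.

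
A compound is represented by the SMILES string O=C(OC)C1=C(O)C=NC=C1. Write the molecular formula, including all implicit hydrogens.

Walk through each heavy atom and fill implicit hydrogens from standard valence (C 4, N 3, O 2, S 2, halogen 1):
  atom 1: O, bond orders sum to 2 (valence 2) → 0 H
  atom 2: C, bond orders sum to 4 (valence 4) → 0 H
  atom 3: O, bond orders sum to 2 (valence 2) → 0 H
  atom 4: C, bond orders sum to 1 (valence 4) → 3 H
  atom 5: C, bond orders sum to 4 (valence 4) → 0 H
  atom 6: C, bond orders sum to 4 (valence 4) → 0 H
  atom 7: O, bond orders sum to 1 (valence 2) → 1 H
  atom 8: C, bond orders sum to 3 (valence 4) → 1 H
  atom 9: N, bond orders sum to 3 (valence 3) → 0 H
  atom 10: C, bond orders sum to 3 (valence 4) → 1 H
  atom 11: C, bond orders sum to 3 (valence 4) → 1 H
Totals → C:7, H:7, N:1, O:3.

C7H7NO3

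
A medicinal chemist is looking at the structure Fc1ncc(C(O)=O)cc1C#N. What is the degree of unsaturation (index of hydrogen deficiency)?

7

Molecular formula: C7H3FN2O2.
DoU = (2C + 2 + N − H − X) / 2, where X is the halogen count and O/S are ignored.
    = (2·7 + 2 + 2 − 3 − 1) / 2 = 14 / 2 = 7.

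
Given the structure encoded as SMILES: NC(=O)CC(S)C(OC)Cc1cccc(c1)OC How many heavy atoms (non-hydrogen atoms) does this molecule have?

Every atom symbol written in the SMILES (organic subset) is one heavy atom; implicit H are not written.
Heavy atoms by element → C:13, N:1, O:3, S:1.
Total: 18.

18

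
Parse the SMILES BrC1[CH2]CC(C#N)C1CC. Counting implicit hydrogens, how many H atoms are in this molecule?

12

Walk through each heavy atom and fill implicit hydrogens from standard valence (C 4, N 3, O 2, S 2, halogen 1):
  atom 1: Br (halogen, monovalent) → 0 H
  atom 2: C, bond orders sum to 3 (valence 4) → 1 H
  atom 3: C with explicit H count 2
  atom 4: C, bond orders sum to 2 (valence 4) → 2 H
  atom 5: C, bond orders sum to 3 (valence 4) → 1 H
  atom 6: C, bond orders sum to 4 (valence 4) → 0 H
  atom 7: N, bond orders sum to 3 (valence 3) → 0 H
  atom 8: C, bond orders sum to 3 (valence 4) → 1 H
  atom 9: C, bond orders sum to 2 (valence 4) → 2 H
  atom 10: C, bond orders sum to 1 (valence 4) → 3 H
Total hydrogens: 12.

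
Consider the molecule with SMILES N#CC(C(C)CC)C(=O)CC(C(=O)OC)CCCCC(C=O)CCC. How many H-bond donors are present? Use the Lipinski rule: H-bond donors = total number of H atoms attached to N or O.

Donors: find every N or O and count the H atoms it carries.
  atom 1 (N): bond orders sum to 3 → 0 H
  atom 9 (O): bond orders sum to 2 → 0 H
  atom 13 (O): bond orders sum to 2 → 0 H
  atom 14 (O): bond orders sum to 2 → 0 H
  atom 22 (O): bond orders sum to 2 → 0 H
Lipinski HBD = 0.

0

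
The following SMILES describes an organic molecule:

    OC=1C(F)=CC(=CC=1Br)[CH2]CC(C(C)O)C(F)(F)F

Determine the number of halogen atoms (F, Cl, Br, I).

5

Halogen atoms appear at heavy-atom positions 4, 9, 17, 18, 19 (1×Br, 4×F).
Other groups present: 2 hydroxyl.
Halogen count: 5.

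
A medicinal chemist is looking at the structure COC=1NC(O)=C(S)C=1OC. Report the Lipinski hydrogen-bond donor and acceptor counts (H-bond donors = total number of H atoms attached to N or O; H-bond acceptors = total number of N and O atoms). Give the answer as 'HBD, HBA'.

2, 4

Donors: find every N or O and count the H atoms it carries.
  atom 2 (O): bond orders sum to 2 → 0 H
  atom 4 (N): bond orders sum to 2 → 1 H
  atom 6 (O): bond orders sum to 1 → 1 H
  atom 10 (O): bond orders sum to 2 → 0 H
Lipinski HBD = 2.
Acceptors: N atoms = 1, O atoms = 3 → HBA = 4.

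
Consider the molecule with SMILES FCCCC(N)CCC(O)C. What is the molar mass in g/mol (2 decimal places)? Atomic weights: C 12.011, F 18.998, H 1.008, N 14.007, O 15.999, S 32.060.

First, the molecular formula is C8H18FNO (counting implicit H from valence).
  C: 8 × 12.011 = 96.088
  F: 1 × 18.998 = 18.998
  H: 18 × 1.008 = 18.144
  N: 1 × 14.007 = 14.007
  O: 1 × 15.999 = 15.999
Sum: 8×12.011 + 1×18.998 + 18×1.008 + 1×14.007 + 1×15.999 = 163.236 → 163.24 g/mol.

163.24 g/mol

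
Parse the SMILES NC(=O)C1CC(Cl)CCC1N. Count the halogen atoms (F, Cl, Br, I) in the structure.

Halogen atoms appear at heavy-atom position 7 (1×Cl).
Other groups present: 1 amide, 1 primary amine.
Halogen count: 1.

1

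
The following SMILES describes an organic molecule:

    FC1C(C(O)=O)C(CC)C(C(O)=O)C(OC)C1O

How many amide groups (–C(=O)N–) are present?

0

Scan the SMILES for the amide motif — none present.
Groups that are present: 2 carboxylic acid, 1 ether, 1 hydroxyl.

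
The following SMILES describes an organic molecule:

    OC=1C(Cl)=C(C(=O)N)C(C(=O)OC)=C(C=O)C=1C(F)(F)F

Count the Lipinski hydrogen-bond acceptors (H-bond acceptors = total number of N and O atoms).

N atoms: 1; O atoms: 5.
Lipinski HBA = 1 + 5 = 6.

6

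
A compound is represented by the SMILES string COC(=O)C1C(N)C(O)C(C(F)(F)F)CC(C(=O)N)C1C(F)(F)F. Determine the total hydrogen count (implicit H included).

Walk through each heavy atom and fill implicit hydrogens from standard valence (C 4, N 3, O 2, S 2, halogen 1):
  atom 1: C, bond orders sum to 1 (valence 4) → 3 H
  atom 2: O, bond orders sum to 2 (valence 2) → 0 H
  atom 3: C, bond orders sum to 4 (valence 4) → 0 H
  atom 4: O, bond orders sum to 2 (valence 2) → 0 H
  atom 5: C, bond orders sum to 3 (valence 4) → 1 H
  atom 6: C, bond orders sum to 3 (valence 4) → 1 H
  atom 7: N, bond orders sum to 1 (valence 3) → 2 H
  atom 8: C, bond orders sum to 3 (valence 4) → 1 H
  atom 9: O, bond orders sum to 1 (valence 2) → 1 H
  atom 10: C, bond orders sum to 3 (valence 4) → 1 H
  atom 11: C, bond orders sum to 4 (valence 4) → 0 H
  atom 12: F (halogen, monovalent) → 0 H
  atom 13: F (halogen, monovalent) → 0 H
  atom 14: F (halogen, monovalent) → 0 H
  atom 15: C, bond orders sum to 2 (valence 4) → 2 H
  atom 16: C, bond orders sum to 3 (valence 4) → 1 H
  atom 17: C, bond orders sum to 4 (valence 4) → 0 H
  atom 18: O, bond orders sum to 2 (valence 2) → 0 H
  atom 19: N, bond orders sum to 1 (valence 3) → 2 H
  atom 20: C, bond orders sum to 3 (valence 4) → 1 H
  atom 21: C, bond orders sum to 4 (valence 4) → 0 H
  atom 22: F (halogen, monovalent) → 0 H
  atom 23: F (halogen, monovalent) → 0 H
  atom 24: F (halogen, monovalent) → 0 H
Total hydrogens: 16.

16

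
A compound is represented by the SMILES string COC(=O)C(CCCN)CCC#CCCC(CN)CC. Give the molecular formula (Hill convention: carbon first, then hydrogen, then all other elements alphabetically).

Walk through each heavy atom and fill implicit hydrogens from standard valence (C 4, N 3, O 2, S 2, halogen 1):
  atom 1: C, bond orders sum to 1 (valence 4) → 3 H
  atom 2: O, bond orders sum to 2 (valence 2) → 0 H
  atom 3: C, bond orders sum to 4 (valence 4) → 0 H
  atom 4: O, bond orders sum to 2 (valence 2) → 0 H
  atom 5: C, bond orders sum to 3 (valence 4) → 1 H
  atom 6: C, bond orders sum to 2 (valence 4) → 2 H
  atom 7: C, bond orders sum to 2 (valence 4) → 2 H
  atom 8: C, bond orders sum to 2 (valence 4) → 2 H
  atom 9: N, bond orders sum to 1 (valence 3) → 2 H
  atom 10: C, bond orders sum to 2 (valence 4) → 2 H
  atom 11: C, bond orders sum to 2 (valence 4) → 2 H
  atom 12: C, bond orders sum to 4 (valence 4) → 0 H
  atom 13: C, bond orders sum to 4 (valence 4) → 0 H
  atom 14: C, bond orders sum to 2 (valence 4) → 2 H
  atom 15: C, bond orders sum to 2 (valence 4) → 2 H
  atom 16: C, bond orders sum to 3 (valence 4) → 1 H
  atom 17: C, bond orders sum to 2 (valence 4) → 2 H
  atom 18: N, bond orders sum to 1 (valence 3) → 2 H
  atom 19: C, bond orders sum to 2 (valence 4) → 2 H
  atom 20: C, bond orders sum to 1 (valence 4) → 3 H
Totals → C:16, H:30, N:2, O:2.
In Hill order: C16H30N2O2.

C16H30N2O2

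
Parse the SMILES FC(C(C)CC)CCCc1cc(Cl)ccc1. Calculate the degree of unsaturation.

Molecular formula: C14H20ClF.
DoU = (2C + 2 + N − H − X) / 2, where X is the halogen count and O/S are ignored.
    = (2·14 + 2 + 0 − 20 − 2) / 2 = 8 / 2 = 4.

4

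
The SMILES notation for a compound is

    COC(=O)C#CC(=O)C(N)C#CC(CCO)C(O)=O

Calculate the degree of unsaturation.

7

Degree of unsaturation = (number of rings) + (number of π bonds).
Ring closures in the SMILES: 0.
π bonds: 3 double bonds (each 1 DoU), 2 triple bonds (each 2 DoU) → 7 DoU from unsaturation.
Total DoU = 0 + 7 = 7.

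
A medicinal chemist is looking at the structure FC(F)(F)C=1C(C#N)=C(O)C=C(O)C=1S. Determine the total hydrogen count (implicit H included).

Walk through each heavy atom and fill implicit hydrogens from standard valence (C 4, N 3, O 2, S 2, halogen 1):
  atom 1: F (halogen, monovalent) → 0 H
  atom 2: C, bond orders sum to 4 (valence 4) → 0 H
  atom 3: F (halogen, monovalent) → 0 H
  atom 4: F (halogen, monovalent) → 0 H
  atom 5: C, bond orders sum to 4 (valence 4) → 0 H
  atom 6: C, bond orders sum to 4 (valence 4) → 0 H
  atom 7: C, bond orders sum to 4 (valence 4) → 0 H
  atom 8: N, bond orders sum to 3 (valence 3) → 0 H
  atom 9: C, bond orders sum to 4 (valence 4) → 0 H
  atom 10: O, bond orders sum to 1 (valence 2) → 1 H
  atom 11: C, bond orders sum to 3 (valence 4) → 1 H
  atom 12: C, bond orders sum to 4 (valence 4) → 0 H
  atom 13: O, bond orders sum to 1 (valence 2) → 1 H
  atom 14: C, bond orders sum to 4 (valence 4) → 0 H
  atom 15: S, bond orders sum to 1 (valence 2) → 1 H
Total hydrogens: 4.

4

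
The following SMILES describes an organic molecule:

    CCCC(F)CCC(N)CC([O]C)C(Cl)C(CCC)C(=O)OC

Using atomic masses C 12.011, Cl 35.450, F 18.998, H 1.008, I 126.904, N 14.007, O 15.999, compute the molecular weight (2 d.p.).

353.90 g/mol

First, the molecular formula is C17H33ClFNO3 (counting implicit H from valence).
  C: 17 × 12.011 = 204.187
  Cl: 1 × 35.450 = 35.450
  F: 1 × 18.998 = 18.998
  H: 33 × 1.008 = 33.264
  N: 1 × 14.007 = 14.007
  O: 3 × 15.999 = 47.997
Sum: 17×12.011 + 1×35.450 + 1×18.998 + 33×1.008 + 1×14.007 + 3×15.999 = 353.903 → 353.90 g/mol.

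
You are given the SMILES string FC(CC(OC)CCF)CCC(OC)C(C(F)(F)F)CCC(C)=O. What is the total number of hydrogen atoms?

Walk through each heavy atom and fill implicit hydrogens from standard valence (C 4, N 3, O 2, S 2, halogen 1):
  atom 1: F (halogen, monovalent) → 0 H
  atom 2: C, bond orders sum to 3 (valence 4) → 1 H
  atom 3: C, bond orders sum to 2 (valence 4) → 2 H
  atom 4: C, bond orders sum to 3 (valence 4) → 1 H
  atom 5: O, bond orders sum to 2 (valence 2) → 0 H
  atom 6: C, bond orders sum to 1 (valence 4) → 3 H
  atom 7: C, bond orders sum to 2 (valence 4) → 2 H
  atom 8: C, bond orders sum to 2 (valence 4) → 2 H
  atom 9: F (halogen, monovalent) → 0 H
  atom 10: C, bond orders sum to 2 (valence 4) → 2 H
  atom 11: C, bond orders sum to 2 (valence 4) → 2 H
  atom 12: C, bond orders sum to 3 (valence 4) → 1 H
  atom 13: O, bond orders sum to 2 (valence 2) → 0 H
  atom 14: C, bond orders sum to 1 (valence 4) → 3 H
  atom 15: C, bond orders sum to 3 (valence 4) → 1 H
  atom 16: C, bond orders sum to 4 (valence 4) → 0 H
  atom 17: F (halogen, monovalent) → 0 H
  atom 18: F (halogen, monovalent) → 0 H
  atom 19: F (halogen, monovalent) → 0 H
  atom 20: C, bond orders sum to 2 (valence 4) → 2 H
  atom 21: C, bond orders sum to 2 (valence 4) → 2 H
  atom 22: C, bond orders sum to 4 (valence 4) → 0 H
  atom 23: C, bond orders sum to 1 (valence 4) → 3 H
  atom 24: O, bond orders sum to 2 (valence 2) → 0 H
Total hydrogens: 27.

27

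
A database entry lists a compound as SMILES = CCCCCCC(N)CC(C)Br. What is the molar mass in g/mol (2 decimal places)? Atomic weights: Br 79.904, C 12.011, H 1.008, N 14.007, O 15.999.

236.20 g/mol

First, the molecular formula is C10H22BrN (counting implicit H from valence).
  Br: 1 × 79.904 = 79.904
  C: 10 × 12.011 = 120.110
  H: 22 × 1.008 = 22.176
  N: 1 × 14.007 = 14.007
Sum: 1×79.904 + 10×12.011 + 22×1.008 + 1×14.007 = 236.197 → 236.20 g/mol.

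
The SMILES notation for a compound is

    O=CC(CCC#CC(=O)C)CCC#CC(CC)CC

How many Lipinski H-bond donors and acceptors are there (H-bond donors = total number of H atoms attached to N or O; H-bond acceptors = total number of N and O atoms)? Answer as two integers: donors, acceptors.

0, 2

Donors: find every N or O and count the H atoms it carries.
  atom 1 (O): bond orders sum to 2 → 0 H
  atom 9 (O): bond orders sum to 2 → 0 H
Lipinski HBD = 0.
Acceptors: N atoms = 0, O atoms = 2 → HBA = 2.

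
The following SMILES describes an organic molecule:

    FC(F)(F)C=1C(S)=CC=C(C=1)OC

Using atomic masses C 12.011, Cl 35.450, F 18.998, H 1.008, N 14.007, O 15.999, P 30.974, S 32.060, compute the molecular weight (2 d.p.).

First, the molecular formula is C8H7F3OS (counting implicit H from valence).
  C: 8 × 12.011 = 96.088
  F: 3 × 18.998 = 56.994
  H: 7 × 1.008 = 7.056
  O: 1 × 15.999 = 15.999
  S: 1 × 32.060 = 32.060
Sum: 8×12.011 + 3×18.998 + 7×1.008 + 1×15.999 + 1×32.060 = 208.197 → 208.20 g/mol.

208.20 g/mol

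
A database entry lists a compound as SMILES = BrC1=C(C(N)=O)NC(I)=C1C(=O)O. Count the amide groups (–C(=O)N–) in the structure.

1

The amide motif appears at heavy-atom position 4 in the SMILES.
Other groups present: 1 carboxylic acid.
Amide count: 1.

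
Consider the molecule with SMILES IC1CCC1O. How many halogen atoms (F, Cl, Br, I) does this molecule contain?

1

Halogen atoms appear at heavy-atom position 1 (1×I).
Other groups present: 1 hydroxyl.
Halogen count: 1.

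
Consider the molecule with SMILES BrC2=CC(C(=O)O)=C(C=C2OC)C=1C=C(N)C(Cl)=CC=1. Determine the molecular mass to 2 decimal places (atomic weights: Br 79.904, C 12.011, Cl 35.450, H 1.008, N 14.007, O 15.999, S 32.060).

356.60 g/mol

First, the molecular formula is C14H11BrClNO3 (counting implicit H from valence).
  Br: 1 × 79.904 = 79.904
  C: 14 × 12.011 = 168.154
  Cl: 1 × 35.450 = 35.450
  H: 11 × 1.008 = 11.088
  N: 1 × 14.007 = 14.007
  O: 3 × 15.999 = 47.997
Sum: 1×79.904 + 14×12.011 + 1×35.450 + 11×1.008 + 1×14.007 + 3×15.999 = 356.600 → 356.60 g/mol.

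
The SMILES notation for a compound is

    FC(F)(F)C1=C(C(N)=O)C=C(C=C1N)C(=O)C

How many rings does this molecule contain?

In SMILES, each pair of matching ring-closure digits denotes one ring-closing bond; the number of such bonds equals the number of independent rings.
Ring-closure bonds here: 1.

1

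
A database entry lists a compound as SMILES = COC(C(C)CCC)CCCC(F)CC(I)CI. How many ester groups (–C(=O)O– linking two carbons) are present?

Scan the SMILES for the ester motif — none present.
Groups that are present: 1 ether.

0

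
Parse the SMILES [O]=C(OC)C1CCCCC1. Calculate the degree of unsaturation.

2

Degree of unsaturation = (number of rings) + (number of π bonds).
Ring closures in the SMILES: 1.
π bonds: 1 double bond (each 1 DoU) → 1 DoU from unsaturation.
Total DoU = 1 + 1 = 2.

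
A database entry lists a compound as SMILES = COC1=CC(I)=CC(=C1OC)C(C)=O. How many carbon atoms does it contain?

10

Count every carbon token in the SMILES (each C, including those in ring-closure positions and inside branches).
Carbon count: 10.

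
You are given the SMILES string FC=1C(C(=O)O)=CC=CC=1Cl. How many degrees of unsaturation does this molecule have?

5

Molecular formula: C7H4ClFO2.
DoU = (2C + 2 + N − H − X) / 2, where X is the halogen count and O/S are ignored.
    = (2·7 + 2 + 0 − 4 − 2) / 2 = 10 / 2 = 5.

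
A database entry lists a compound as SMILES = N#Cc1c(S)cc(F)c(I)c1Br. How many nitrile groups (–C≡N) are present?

The nitrile motif appears at heavy-atom position 2 in the SMILES.
Other groups present: 1 thiol.
Nitrile count: 1.

1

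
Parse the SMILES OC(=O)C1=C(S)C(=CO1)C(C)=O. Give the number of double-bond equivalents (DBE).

5

Degree of unsaturation = (number of rings) + (number of π bonds).
Ring closures in the SMILES: 1.
π bonds: 4 double bonds (each 1 DoU) → 4 DoU from unsaturation.
Total DoU = 1 + 4 = 5.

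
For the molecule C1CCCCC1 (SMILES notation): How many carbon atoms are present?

6

Count every carbon token in the SMILES (each C, including those in ring-closure positions and inside branches).
Carbon count: 6.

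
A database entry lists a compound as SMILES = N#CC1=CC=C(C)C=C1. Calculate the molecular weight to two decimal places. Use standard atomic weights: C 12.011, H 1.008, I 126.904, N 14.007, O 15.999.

First, the molecular formula is C8H7N (counting implicit H from valence).
  C: 8 × 12.011 = 96.088
  H: 7 × 1.008 = 7.056
  N: 1 × 14.007 = 14.007
Sum: 8×12.011 + 7×1.008 + 1×14.007 = 117.151 → 117.15 g/mol.

117.15 g/mol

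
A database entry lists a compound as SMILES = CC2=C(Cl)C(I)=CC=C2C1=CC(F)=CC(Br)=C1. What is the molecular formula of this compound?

Walk through each heavy atom and fill implicit hydrogens from standard valence (C 4, N 3, O 2, S 2, halogen 1):
  atom 1: C, bond orders sum to 1 (valence 4) → 3 H
  atom 2: C, bond orders sum to 4 (valence 4) → 0 H
  atom 3: C, bond orders sum to 4 (valence 4) → 0 H
  atom 4: Cl (halogen, monovalent) → 0 H
  atom 5: C, bond orders sum to 4 (valence 4) → 0 H
  atom 6: I (halogen, monovalent) → 0 H
  atom 7: C, bond orders sum to 3 (valence 4) → 1 H
  atom 8: C, bond orders sum to 3 (valence 4) → 1 H
  atom 9: C, bond orders sum to 4 (valence 4) → 0 H
  atom 10: C, bond orders sum to 4 (valence 4) → 0 H
  atom 11: C, bond orders sum to 3 (valence 4) → 1 H
  atom 12: C, bond orders sum to 4 (valence 4) → 0 H
  atom 13: F (halogen, monovalent) → 0 H
  atom 14: C, bond orders sum to 3 (valence 4) → 1 H
  atom 15: C, bond orders sum to 4 (valence 4) → 0 H
  atom 16: Br (halogen, monovalent) → 0 H
  atom 17: C, bond orders sum to 3 (valence 4) → 1 H
Totals → C:13, H:8, Br:1, Cl:1, F:1, I:1.

C13H8BrClFI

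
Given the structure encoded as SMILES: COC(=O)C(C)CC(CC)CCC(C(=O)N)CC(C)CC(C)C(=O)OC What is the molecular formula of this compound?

C20H37NO5

Walk through each heavy atom and fill implicit hydrogens from standard valence (C 4, N 3, O 2, S 2, halogen 1):
  atom 1: C, bond orders sum to 1 (valence 4) → 3 H
  atom 2: O, bond orders sum to 2 (valence 2) → 0 H
  atom 3: C, bond orders sum to 4 (valence 4) → 0 H
  atom 4: O, bond orders sum to 2 (valence 2) → 0 H
  atom 5: C, bond orders sum to 3 (valence 4) → 1 H
  atom 6: C, bond orders sum to 1 (valence 4) → 3 H
  atom 7: C, bond orders sum to 2 (valence 4) → 2 H
  atom 8: C, bond orders sum to 3 (valence 4) → 1 H
  atom 9: C, bond orders sum to 2 (valence 4) → 2 H
  atom 10: C, bond orders sum to 1 (valence 4) → 3 H
  atom 11: C, bond orders sum to 2 (valence 4) → 2 H
  atom 12: C, bond orders sum to 2 (valence 4) → 2 H
  atom 13: C, bond orders sum to 3 (valence 4) → 1 H
  atom 14: C, bond orders sum to 4 (valence 4) → 0 H
  atom 15: O, bond orders sum to 2 (valence 2) → 0 H
  atom 16: N, bond orders sum to 1 (valence 3) → 2 H
  atom 17: C, bond orders sum to 2 (valence 4) → 2 H
  atom 18: C, bond orders sum to 3 (valence 4) → 1 H
  atom 19: C, bond orders sum to 1 (valence 4) → 3 H
  atom 20: C, bond orders sum to 2 (valence 4) → 2 H
  atom 21: C, bond orders sum to 3 (valence 4) → 1 H
  atom 22: C, bond orders sum to 1 (valence 4) → 3 H
  atom 23: C, bond orders sum to 4 (valence 4) → 0 H
  atom 24: O, bond orders sum to 2 (valence 2) → 0 H
  atom 25: O, bond orders sum to 2 (valence 2) → 0 H
  atom 26: C, bond orders sum to 1 (valence 4) → 3 H
Totals → C:20, H:37, N:1, O:5.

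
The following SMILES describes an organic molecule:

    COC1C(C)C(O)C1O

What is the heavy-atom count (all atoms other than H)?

9

Every atom symbol written in the SMILES (organic subset) is one heavy atom; implicit H are not written.
Heavy atoms by element → C:6, O:3.
Total: 9.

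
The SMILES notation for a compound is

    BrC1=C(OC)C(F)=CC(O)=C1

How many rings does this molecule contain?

1

In SMILES, each pair of matching ring-closure digits denotes one ring-closing bond; the number of such bonds equals the number of independent rings.
Ring-closure bonds here: 1.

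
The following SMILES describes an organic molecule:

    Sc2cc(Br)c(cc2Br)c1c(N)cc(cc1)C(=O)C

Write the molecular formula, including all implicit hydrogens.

C14H11Br2NOS

Walk through each heavy atom and fill implicit hydrogens from standard valence (C 4, N 3, O 2, S 2, halogen 1); for lowercase aromatic atoms, an aromatic c carries 1 H when it has two neighbours and 0 H with three, and aromatic n carries 0 H:
  atom 1: S, bond orders sum to 1 (valence 2) → 1 H
  atom 2: aromatic c, 3 neighbours → 0 H
  atom 3: aromatic c, 2 neighbours → 1 H
  atom 4: aromatic c, 3 neighbours → 0 H
  atom 5: Br (halogen, monovalent) → 0 H
  atom 6: aromatic c, 3 neighbours → 0 H
  atom 7: aromatic c, 2 neighbours → 1 H
  atom 8: aromatic c, 3 neighbours → 0 H
  atom 9: Br (halogen, monovalent) → 0 H
  atom 10: aromatic c, 3 neighbours → 0 H
  atom 11: aromatic c, 3 neighbours → 0 H
  atom 12: N, bond orders sum to 1 (valence 3) → 2 H
  atom 13: aromatic c, 2 neighbours → 1 H
  atom 14: aromatic c, 3 neighbours → 0 H
  atom 15: aromatic c, 2 neighbours → 1 H
  atom 16: aromatic c, 2 neighbours → 1 H
  atom 17: C, bond orders sum to 4 (valence 4) → 0 H
  atom 18: O, bond orders sum to 2 (valence 2) → 0 H
  atom 19: C, bond orders sum to 1 (valence 4) → 3 H
Totals → C:14, H:11, Br:2, N:1, O:1, S:1.
In Hill order: C14H11Br2NOS.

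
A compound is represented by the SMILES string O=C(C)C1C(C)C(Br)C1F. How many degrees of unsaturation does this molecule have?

Degree of unsaturation = (number of rings) + (number of π bonds).
Ring closures in the SMILES: 1.
π bonds: 1 double bond (each 1 DoU) → 1 DoU from unsaturation.
Total DoU = 1 + 1 = 2.

2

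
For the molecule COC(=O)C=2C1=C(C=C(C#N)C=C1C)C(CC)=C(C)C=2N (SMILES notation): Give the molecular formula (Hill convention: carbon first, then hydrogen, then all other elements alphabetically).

Walk through each heavy atom and fill implicit hydrogens from standard valence (C 4, N 3, O 2, S 2, halogen 1):
  atom 1: C, bond orders sum to 1 (valence 4) → 3 H
  atom 2: O, bond orders sum to 2 (valence 2) → 0 H
  atom 3: C, bond orders sum to 4 (valence 4) → 0 H
  atom 4: O, bond orders sum to 2 (valence 2) → 0 H
  atom 5: C, bond orders sum to 4 (valence 4) → 0 H
  atom 6: C, bond orders sum to 4 (valence 4) → 0 H
  atom 7: C, bond orders sum to 4 (valence 4) → 0 H
  atom 8: C, bond orders sum to 3 (valence 4) → 1 H
  atom 9: C, bond orders sum to 4 (valence 4) → 0 H
  atom 10: C, bond orders sum to 4 (valence 4) → 0 H
  atom 11: N, bond orders sum to 3 (valence 3) → 0 H
  atom 12: C, bond orders sum to 3 (valence 4) → 1 H
  atom 13: C, bond orders sum to 4 (valence 4) → 0 H
  atom 14: C, bond orders sum to 1 (valence 4) → 3 H
  atom 15: C, bond orders sum to 4 (valence 4) → 0 H
  atom 16: C, bond orders sum to 2 (valence 4) → 2 H
  atom 17: C, bond orders sum to 1 (valence 4) → 3 H
  atom 18: C, bond orders sum to 4 (valence 4) → 0 H
  atom 19: C, bond orders sum to 1 (valence 4) → 3 H
  atom 20: C, bond orders sum to 4 (valence 4) → 0 H
  atom 21: N, bond orders sum to 1 (valence 3) → 2 H
Totals → C:17, H:18, N:2, O:2.
In Hill order: C17H18N2O2.

C17H18N2O2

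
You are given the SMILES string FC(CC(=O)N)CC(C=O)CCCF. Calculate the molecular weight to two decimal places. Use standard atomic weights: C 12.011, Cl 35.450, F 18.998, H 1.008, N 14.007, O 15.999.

First, the molecular formula is C9H15F2NO2 (counting implicit H from valence).
  C: 9 × 12.011 = 108.099
  F: 2 × 18.998 = 37.996
  H: 15 × 1.008 = 15.120
  N: 1 × 14.007 = 14.007
  O: 2 × 15.999 = 31.998
Sum: 9×12.011 + 2×18.998 + 15×1.008 + 1×14.007 + 2×15.999 = 207.220 → 207.22 g/mol.

207.22 g/mol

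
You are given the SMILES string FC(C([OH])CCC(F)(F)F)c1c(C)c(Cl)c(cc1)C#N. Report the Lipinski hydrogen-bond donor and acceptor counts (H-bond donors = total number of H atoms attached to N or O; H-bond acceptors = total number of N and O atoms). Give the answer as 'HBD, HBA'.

Donors: find every N or O and count the H atoms it carries.
  atom 4 (O): bond orders sum to 1 → 1 H
  atom 20 (N): bond orders sum to 3 → 0 H
Lipinski HBD = 1.
Acceptors: N atoms = 1, O atoms = 1 → HBA = 2.

1, 2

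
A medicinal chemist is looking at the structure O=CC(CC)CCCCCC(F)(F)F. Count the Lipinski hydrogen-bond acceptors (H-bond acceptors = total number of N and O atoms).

1

N atoms: 0; O atoms: 1.
Lipinski HBA = 0 + 1 = 1.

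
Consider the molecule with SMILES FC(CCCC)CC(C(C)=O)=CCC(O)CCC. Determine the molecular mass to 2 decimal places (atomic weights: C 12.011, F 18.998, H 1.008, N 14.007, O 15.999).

First, the molecular formula is C15H27FO2 (counting implicit H from valence).
  C: 15 × 12.011 = 180.165
  F: 1 × 18.998 = 18.998
  H: 27 × 1.008 = 27.216
  O: 2 × 15.999 = 31.998
Sum: 15×12.011 + 1×18.998 + 27×1.008 + 2×15.999 = 258.377 → 258.38 g/mol.

258.38 g/mol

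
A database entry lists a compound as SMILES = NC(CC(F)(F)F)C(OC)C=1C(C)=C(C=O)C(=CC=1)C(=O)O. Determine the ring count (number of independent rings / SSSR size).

1

In SMILES, each pair of matching ring-closure digits denotes one ring-closing bond; the number of such bonds equals the number of independent rings.
Ring-closure bonds here: 1.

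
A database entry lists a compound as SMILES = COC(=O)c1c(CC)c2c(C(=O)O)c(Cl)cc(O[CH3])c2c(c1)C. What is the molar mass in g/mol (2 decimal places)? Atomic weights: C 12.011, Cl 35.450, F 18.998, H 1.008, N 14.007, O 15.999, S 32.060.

336.77 g/mol

First, the molecular formula is C17H17ClO5 (counting implicit H from valence).
  C: 17 × 12.011 = 204.187
  Cl: 1 × 35.450 = 35.450
  H: 17 × 1.008 = 17.136
  O: 5 × 15.999 = 79.995
Sum: 17×12.011 + 1×35.450 + 17×1.008 + 5×15.999 = 336.768 → 336.77 g/mol.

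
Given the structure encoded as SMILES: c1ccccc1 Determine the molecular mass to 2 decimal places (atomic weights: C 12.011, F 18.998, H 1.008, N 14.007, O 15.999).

78.11 g/mol

First, the molecular formula is C6H6 (counting implicit H from valence).
  C: 6 × 12.011 = 72.066
  H: 6 × 1.008 = 6.048
Sum: 6×12.011 + 6×1.008 = 78.114 → 78.11 g/mol.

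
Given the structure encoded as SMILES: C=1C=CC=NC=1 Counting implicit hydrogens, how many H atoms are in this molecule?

Walk through each heavy atom and fill implicit hydrogens from standard valence (C 4, N 3, O 2, S 2, halogen 1):
  atom 1: C, bond orders sum to 3 (valence 4) → 1 H
  atom 2: C, bond orders sum to 3 (valence 4) → 1 H
  atom 3: C, bond orders sum to 3 (valence 4) → 1 H
  atom 4: C, bond orders sum to 3 (valence 4) → 1 H
  atom 5: N, bond orders sum to 3 (valence 3) → 0 H
  atom 6: C, bond orders sum to 3 (valence 4) → 1 H
Total hydrogens: 5.

5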